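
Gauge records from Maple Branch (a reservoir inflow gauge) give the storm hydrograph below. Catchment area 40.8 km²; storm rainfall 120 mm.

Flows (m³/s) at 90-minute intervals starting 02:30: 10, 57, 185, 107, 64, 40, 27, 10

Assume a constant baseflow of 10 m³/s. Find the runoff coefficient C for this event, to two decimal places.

C ≈ 0.46

ΣQ_DR = 420.0 m³/s; V = ΣQ_DR·Δt = 2.268 × 10^6 m³.
Runoff depth d = V / A = 55.59 mm.
C = d / P = 55.59 / 120 = 0.46.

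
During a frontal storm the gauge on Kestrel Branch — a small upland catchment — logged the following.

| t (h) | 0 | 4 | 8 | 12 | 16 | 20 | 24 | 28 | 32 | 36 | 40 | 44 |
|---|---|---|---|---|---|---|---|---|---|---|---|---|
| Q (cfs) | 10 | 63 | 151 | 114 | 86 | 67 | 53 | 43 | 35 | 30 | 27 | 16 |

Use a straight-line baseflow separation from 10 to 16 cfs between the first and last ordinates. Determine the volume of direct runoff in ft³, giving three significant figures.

V ≈ 7.76 × 10^6 ft³

Direct-runoff ordinates (Q − Q_b): 0.00, 52.45, 139.91, 102.36, 73.82, 54.27, 39.73, 29.18, 20.64, 15.09, 11.55, 0.00 cfs.
ΣQ_DR = 539.0 cfs.
With Δt = 4 h = 14400 s, V = ΣQ_DR · Δt = 539.0 × 14400 = 7.76 × 10^6 ft³.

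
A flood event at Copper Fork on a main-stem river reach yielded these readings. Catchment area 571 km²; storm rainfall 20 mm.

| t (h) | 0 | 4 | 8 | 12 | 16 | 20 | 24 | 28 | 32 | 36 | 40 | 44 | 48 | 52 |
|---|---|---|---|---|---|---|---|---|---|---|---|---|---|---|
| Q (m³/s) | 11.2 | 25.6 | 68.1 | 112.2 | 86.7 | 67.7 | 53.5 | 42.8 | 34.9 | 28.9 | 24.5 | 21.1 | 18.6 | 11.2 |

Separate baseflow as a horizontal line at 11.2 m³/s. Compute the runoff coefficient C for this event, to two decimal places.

C ≈ 0.57

ΣQ_DR = 450.2 m³/s; V = ΣQ_DR·Δt = 6.483 × 10^6 m³.
Runoff depth d = V / A = 11.35 mm.
C = d / P = 11.35 / 20 = 0.57.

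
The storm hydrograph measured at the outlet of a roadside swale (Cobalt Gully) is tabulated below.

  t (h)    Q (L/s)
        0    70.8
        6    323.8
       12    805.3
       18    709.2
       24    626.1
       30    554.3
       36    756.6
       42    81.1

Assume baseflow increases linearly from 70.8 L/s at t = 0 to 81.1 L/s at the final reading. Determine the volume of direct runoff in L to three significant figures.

Direct-runoff ordinates (Q − Q_b): 0.00, 251.53, 731.56, 633.99, 549.41, 476.14, 676.97, 0.00 L/s.
ΣQ_DR = 3320 L/s.
With Δt = 6 h = 21600 s, V = ΣQ_DR · Δt = 3320 × 21600 = 7.17 × 10^7 L.

V ≈ 7.17 × 10^7 L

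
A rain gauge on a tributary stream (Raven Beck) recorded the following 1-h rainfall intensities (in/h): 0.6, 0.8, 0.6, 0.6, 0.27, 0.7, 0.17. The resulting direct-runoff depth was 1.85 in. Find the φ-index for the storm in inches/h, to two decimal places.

Only the 5 blocks with intensity above φ contribute runoff: 0.6, 0.8, 0.6, 0.6, 0.7 in/h.
Σ(I−φ)·Δt = d  ⇒  (0.6+0.8+0.6+0.6+0.7 − 5φ)·1 = 1.85
φ = (3.300 − 1.85/1) / 5 = 0.29 in/h.

φ ≈ 0.29 in/h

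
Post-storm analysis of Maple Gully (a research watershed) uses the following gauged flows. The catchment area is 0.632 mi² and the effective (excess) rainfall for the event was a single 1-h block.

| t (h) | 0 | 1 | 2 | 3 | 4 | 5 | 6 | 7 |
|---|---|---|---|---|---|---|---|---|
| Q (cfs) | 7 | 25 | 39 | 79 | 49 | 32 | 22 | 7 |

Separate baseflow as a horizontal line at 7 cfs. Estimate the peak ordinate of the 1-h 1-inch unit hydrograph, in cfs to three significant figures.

U_p ≈ 144 cfs

Direct runoff: 0.0, 18.0, 32.0, 72.0, 42.0, 25.0, 15.0, 0.0 cfs; ΣQ_DR = 204.0 cfs, peak = 72.0 cfs.
Runoff depth d = ΣQ_DR·Δt / A = 204.0 × 3600 / (0.632 mi²) = 0.5002 in.
The 1-inch UH is the DRH scaled by (1 in)/d, so U_p = 72.0 × 1/0.5002 = 144 cfs.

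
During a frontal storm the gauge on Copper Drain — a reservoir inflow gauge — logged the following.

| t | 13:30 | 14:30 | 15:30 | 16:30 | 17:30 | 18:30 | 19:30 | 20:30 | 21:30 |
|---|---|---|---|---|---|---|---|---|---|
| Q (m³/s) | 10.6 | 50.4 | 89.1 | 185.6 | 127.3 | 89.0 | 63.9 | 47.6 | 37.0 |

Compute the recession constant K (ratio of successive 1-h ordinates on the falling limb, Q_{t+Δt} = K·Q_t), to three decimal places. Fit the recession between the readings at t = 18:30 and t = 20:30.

Using the recession-limb readings at t = 18:30 and t = 20:30: Q falls from 89.0 to 47.6 m³/s over 2 intervals.
K = (Q₂/Q₁)^(1/2) = (47.6/89.0)^(1/2) = 0.731.

K ≈ 0.731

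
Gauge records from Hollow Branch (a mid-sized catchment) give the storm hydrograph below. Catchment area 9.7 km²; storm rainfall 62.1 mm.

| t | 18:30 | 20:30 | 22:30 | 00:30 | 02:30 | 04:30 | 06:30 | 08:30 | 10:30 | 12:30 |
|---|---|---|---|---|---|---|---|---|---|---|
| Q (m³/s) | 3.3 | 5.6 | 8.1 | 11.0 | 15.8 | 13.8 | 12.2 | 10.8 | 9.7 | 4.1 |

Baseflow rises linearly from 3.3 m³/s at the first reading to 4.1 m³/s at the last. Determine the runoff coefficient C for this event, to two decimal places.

ΣQ_DR = 57.40 m³/s; V = ΣQ_DR·Δt = 4.133 × 10^5 m³.
Runoff depth d = V / A = 42.61 mm.
C = d / P = 42.61 / 62.1 = 0.69.

C ≈ 0.69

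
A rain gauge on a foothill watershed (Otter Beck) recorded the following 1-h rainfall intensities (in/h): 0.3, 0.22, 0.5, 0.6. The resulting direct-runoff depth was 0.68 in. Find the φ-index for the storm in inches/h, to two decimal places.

Only the 3 blocks with intensity above φ contribute runoff: 0.3, 0.5, 0.6 in/h.
Σ(I−φ)·Δt = d  ⇒  (0.3+0.5+0.6 − 3φ)·1 = 0.68
φ = (1.400 − 0.68/1) / 3 = 0.24 in/h.

φ ≈ 0.24 in/h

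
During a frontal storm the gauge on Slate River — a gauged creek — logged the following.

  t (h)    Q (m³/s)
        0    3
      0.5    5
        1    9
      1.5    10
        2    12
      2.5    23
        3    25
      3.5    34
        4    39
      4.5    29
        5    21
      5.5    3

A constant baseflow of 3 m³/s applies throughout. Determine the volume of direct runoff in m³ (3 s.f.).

Direct-runoff ordinates (Q − Q_b): 0.0, 2.0, 6.0, 7.0, 9.0, 20.0, 22.0, 31.0, 36.0, 26.0, 18.0, 0.0 m³/s.
ΣQ_DR = 177.0 m³/s.
With Δt = 0.5 h = 1800 s, V = ΣQ_DR · Δt = 177.0 × 1800 = 3.19 × 10^5 m³.

V ≈ 3.19 × 10^5 m³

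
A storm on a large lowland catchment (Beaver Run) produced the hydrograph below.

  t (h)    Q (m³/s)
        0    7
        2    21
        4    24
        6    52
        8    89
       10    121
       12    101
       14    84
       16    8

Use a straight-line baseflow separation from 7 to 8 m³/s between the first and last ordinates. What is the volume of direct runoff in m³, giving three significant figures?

Direct-runoff ordinates (Q − Q_b): 0.00, 13.88, 16.75, 44.62, 81.50, 113.38, 93.25, 76.12, 0.00 m³/s.
ΣQ_DR = 439.5 m³/s.
With Δt = 2 h = 7200 s, V = ΣQ_DR · Δt = 439.5 × 7200 = 3.16 × 10^6 m³.

V ≈ 3.16 × 10^6 m³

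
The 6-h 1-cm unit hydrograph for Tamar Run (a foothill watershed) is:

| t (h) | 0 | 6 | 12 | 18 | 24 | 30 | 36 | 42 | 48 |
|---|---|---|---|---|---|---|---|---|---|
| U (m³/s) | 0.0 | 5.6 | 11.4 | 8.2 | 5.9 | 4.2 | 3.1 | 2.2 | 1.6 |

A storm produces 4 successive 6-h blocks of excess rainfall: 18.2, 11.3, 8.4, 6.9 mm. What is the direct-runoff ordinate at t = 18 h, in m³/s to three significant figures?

Q ≈ 32.5 m³/s

By discrete convolution, Q_j = Σ (P_i / 10 mm) · U_{j−i}.
At t = 18 h (j=3): Q = (18.2/10)·8.2 + (11.3/10)·11.4 + (8.4/10)·5.6 + (6.9/10)·0.0 = 32.5 m³/s.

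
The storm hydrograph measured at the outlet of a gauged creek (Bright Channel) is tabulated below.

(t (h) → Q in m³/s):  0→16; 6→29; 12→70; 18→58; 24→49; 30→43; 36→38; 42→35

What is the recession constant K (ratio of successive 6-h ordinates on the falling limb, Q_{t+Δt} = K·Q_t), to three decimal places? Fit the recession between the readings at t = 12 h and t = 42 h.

K ≈ 0.871

Using the recession-limb readings at t = 12 h and t = 42 h: Q falls from 70 to 35 m³/s over 5 intervals.
K = (Q₂/Q₁)^(1/5) = (35/70)^(1/5) = 0.871.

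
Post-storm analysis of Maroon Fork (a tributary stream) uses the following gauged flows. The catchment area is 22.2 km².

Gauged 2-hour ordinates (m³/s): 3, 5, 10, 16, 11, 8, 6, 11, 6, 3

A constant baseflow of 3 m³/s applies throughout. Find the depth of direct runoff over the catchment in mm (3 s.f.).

d ≈ 15.9 mm

Direct runoff: 0.0, 2.0, 7.0, 13.0, 8.0, 5.0, 3.0, 8.0, 3.0, 0.0 m³/s; ΣQ_DR = 49.00 m³/s.
V = ΣQ_DR · Δt = 49.00 × 7200 s = 3.528 × 10^5 m³.
Over A = 22.2 km², depth = V / A = 15.9 mm.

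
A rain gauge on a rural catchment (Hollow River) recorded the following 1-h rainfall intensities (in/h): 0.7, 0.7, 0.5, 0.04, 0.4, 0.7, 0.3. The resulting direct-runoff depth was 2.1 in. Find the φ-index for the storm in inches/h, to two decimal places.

Only the 6 blocks with intensity above φ contribute runoff: 0.7, 0.7, 0.5, 0.4, 0.7, 0.3 in/h.
Σ(I−φ)·Δt = d  ⇒  (0.7+0.7+0.5+0.4+0.7+0.3 − 6φ)·1 = 2.1
φ = (3.300 − 2.1/1) / 6 = 0.20 in/h.

φ ≈ 0.20 in/h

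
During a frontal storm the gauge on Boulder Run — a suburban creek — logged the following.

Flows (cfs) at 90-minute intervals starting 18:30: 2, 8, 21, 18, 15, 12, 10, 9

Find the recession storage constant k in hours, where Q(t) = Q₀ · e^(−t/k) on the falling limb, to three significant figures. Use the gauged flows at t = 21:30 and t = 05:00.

k ≈ 8.85 h

On the falling limb, Q drops from 21 to 9 cfs between t = 21:30 and t = 05:00 (Δt = 7.5 h).
k = −Δt / ln(Q₂/Q₁) = −7.5 / ln(9/21) = 8.85 h.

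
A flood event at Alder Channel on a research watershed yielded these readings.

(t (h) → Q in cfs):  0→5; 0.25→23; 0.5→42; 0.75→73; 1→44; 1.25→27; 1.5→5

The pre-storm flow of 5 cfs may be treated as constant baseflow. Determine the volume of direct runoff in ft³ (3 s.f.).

Direct-runoff ordinates (Q − Q_b): 0.0, 18.0, 37.0, 68.0, 39.0, 22.0, 0.0 cfs.
ΣQ_DR = 184.0 cfs.
With Δt = 0.25 h = 900 s, V = ΣQ_DR · Δt = 184.0 × 900 = 1.66 × 10^5 ft³.

V ≈ 1.66 × 10^5 ft³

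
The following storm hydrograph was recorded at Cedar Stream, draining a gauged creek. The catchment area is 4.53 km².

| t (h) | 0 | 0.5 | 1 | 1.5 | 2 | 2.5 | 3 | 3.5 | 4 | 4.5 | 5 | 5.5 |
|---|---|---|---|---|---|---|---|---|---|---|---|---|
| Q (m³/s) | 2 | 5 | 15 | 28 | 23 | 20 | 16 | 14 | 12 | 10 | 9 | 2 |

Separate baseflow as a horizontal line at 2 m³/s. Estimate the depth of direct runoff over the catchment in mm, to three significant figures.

Direct runoff: 0.0, 3.0, 13.0, 26.0, 21.0, 18.0, 14.0, 12.0, 10.0, 8.0, 7.0, 0.0 m³/s; ΣQ_DR = 132.0 m³/s.
V = ΣQ_DR · Δt = 132.0 × 1800 s = 2.376 × 10^5 m³.
Over A = 4.53 km², depth = V / A = 52.5 mm.

d ≈ 52.5 mm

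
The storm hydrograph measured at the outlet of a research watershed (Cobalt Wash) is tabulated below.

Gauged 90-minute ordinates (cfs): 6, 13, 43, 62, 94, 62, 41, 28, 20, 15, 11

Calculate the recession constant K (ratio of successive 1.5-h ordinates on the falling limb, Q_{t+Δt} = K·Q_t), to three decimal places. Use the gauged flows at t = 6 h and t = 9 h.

K ≈ 0.660

Using the recession-limb readings at t = 6 h and t = 9 h: Q falls from 94 to 41 cfs over 2 intervals.
K = (Q₂/Q₁)^(1/2) = (41/94)^(1/2) = 0.660.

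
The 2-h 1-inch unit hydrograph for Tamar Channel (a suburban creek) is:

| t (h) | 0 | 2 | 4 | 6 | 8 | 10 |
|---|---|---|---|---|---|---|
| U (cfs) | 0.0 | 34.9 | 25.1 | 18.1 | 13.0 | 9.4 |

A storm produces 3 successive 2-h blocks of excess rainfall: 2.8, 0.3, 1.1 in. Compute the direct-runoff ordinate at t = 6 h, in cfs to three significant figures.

By discrete convolution, Q_j = Σ (P_i / 1 in) · U_{j−i}.
At t = 6 h (j=3): Q = (2.8/1)·18.1 + (0.3/1)·25.1 + (1.1/1)·34.9 = 96.6 cfs.

Q ≈ 96.6 cfs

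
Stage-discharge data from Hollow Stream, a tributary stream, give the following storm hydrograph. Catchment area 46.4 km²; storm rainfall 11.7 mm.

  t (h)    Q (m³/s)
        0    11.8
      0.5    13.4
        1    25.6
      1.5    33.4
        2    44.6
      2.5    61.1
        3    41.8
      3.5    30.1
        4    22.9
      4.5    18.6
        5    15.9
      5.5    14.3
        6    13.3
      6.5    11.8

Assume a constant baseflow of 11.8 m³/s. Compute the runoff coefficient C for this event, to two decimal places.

C ≈ 0.64

ΣQ_DR = 193.4 m³/s; V = ΣQ_DR·Δt = 3.481 × 10^5 m³.
Runoff depth d = V / A = 7.503 mm.
C = d / P = 7.503 / 11.7 = 0.64.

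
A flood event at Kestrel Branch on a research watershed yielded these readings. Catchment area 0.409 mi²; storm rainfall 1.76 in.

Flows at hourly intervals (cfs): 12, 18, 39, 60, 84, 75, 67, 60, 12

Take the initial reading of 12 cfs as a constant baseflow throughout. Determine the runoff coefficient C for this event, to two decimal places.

C ≈ 0.69

ΣQ_DR = 319.0 cfs; V = ΣQ_DR·Δt = 1.148 × 10^6 ft³.
Runoff depth d = V / A = 1.209 in.
C = d / P = 1.209 / 1.76 = 0.69.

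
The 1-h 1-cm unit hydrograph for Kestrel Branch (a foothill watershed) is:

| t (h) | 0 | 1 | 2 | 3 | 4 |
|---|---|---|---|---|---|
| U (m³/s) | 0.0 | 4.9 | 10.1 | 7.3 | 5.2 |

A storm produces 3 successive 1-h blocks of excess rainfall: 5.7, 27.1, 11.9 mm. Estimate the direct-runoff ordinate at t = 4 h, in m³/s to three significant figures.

Q ≈ 34.8 m³/s

By discrete convolution, Q_j = Σ (P_i / 10 mm) · U_{j−i}.
At t = 4 h (j=4): Q = (5.7/10)·5.2 + (27.1/10)·7.3 + (11.9/10)·10.1 = 34.8 m³/s.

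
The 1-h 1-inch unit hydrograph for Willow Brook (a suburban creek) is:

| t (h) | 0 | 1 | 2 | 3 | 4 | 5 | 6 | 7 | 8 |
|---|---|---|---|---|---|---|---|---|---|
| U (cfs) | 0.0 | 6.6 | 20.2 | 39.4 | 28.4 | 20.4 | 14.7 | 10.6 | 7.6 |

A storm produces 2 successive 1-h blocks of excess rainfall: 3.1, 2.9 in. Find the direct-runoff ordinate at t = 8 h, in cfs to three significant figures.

By discrete convolution, Q_j = Σ (P_i / 1 in) · U_{j−i}.
At t = 8 h (j=8): Q = (3.1/1)·7.6 + (2.9/1)·10.6 = 54.3 cfs.

Q ≈ 54.3 cfs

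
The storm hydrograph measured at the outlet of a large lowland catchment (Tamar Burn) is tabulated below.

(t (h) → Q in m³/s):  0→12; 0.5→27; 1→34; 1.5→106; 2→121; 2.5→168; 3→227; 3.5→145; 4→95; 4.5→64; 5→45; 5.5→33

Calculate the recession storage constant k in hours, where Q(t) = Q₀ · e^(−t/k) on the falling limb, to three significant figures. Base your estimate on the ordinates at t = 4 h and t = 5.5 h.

k ≈ 1.42 h

On the falling limb, Q drops from 95 to 33 m³/s between t = 4 h and t = 5.5 h (Δt = 1.5 h).
k = −Δt / ln(Q₂/Q₁) = −1.5 / ln(33/95) = 1.42 h.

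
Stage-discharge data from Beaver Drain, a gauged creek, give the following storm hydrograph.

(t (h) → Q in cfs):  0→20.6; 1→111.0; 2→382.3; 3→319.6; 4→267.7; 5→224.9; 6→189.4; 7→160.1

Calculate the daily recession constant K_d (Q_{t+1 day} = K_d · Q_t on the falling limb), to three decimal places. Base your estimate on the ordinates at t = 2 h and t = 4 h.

K_d ≈ 0.014

Between t = 2 h and t = 4 h the flow falls from 382.3 to 267.7 cfs over 2×1 h = 2 h.
Per-interval ratio K = (267.7/382.3)^(1/2) = 0.8368; K_d = K^(24/1) = 0.014.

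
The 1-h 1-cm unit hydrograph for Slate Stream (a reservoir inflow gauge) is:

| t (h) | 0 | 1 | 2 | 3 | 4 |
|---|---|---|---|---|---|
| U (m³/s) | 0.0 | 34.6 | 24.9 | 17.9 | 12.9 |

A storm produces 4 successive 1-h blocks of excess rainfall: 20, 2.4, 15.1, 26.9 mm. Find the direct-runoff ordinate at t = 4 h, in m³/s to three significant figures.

By discrete convolution, Q_j = Σ (P_i / 10 mm) · U_{j−i}.
At t = 4 h (j=4): Q = (20/10)·12.9 + (2.4/10)·17.9 + (15.1/10)·24.9 + (26.9/10)·34.6 = 161 m³/s.

Q ≈ 161 m³/s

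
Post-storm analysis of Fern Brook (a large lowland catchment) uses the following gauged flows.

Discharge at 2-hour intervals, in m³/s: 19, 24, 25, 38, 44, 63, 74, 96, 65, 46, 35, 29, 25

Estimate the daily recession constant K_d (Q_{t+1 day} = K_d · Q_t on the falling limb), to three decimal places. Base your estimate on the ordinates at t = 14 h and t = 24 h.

K_d ≈ 0.040

Between t = 14 h and t = 24 h the flow falls from 96 to 25 m³/s over 5×2 h = 10 h.
Per-interval ratio K = (25/96)^(1/5) = 0.7641; K_d = K^(24/2) = 0.040.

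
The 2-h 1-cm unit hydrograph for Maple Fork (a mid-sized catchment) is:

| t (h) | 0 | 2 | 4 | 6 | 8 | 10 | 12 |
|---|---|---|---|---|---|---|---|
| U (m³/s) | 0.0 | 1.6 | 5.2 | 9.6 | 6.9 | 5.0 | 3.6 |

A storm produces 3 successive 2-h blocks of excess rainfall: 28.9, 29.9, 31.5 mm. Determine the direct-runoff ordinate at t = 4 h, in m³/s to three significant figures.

By discrete convolution, Q_j = Σ (P_i / 10 mm) · U_{j−i}.
At t = 4 h (j=2): Q = (28.9/10)·5.2 + (29.9/10)·1.6 + (31.5/10)·0.0 = 19.8 m³/s.

Q ≈ 19.8 m³/s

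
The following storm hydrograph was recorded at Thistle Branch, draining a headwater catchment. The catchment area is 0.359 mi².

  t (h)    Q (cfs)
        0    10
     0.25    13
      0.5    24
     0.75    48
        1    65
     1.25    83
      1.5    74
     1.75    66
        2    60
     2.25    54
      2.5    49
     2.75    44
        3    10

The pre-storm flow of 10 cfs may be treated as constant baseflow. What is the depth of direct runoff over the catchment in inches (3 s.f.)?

d ≈ 0.507 in

Direct runoff: 0.0, 3.0, 14.0, 38.0, 55.0, 73.0, 64.0, 56.0, 50.0, 44.0, 39.0, 34.0, 0.0 cfs; ΣQ_DR = 470.0 cfs.
V = ΣQ_DR · Δt = 470.0 × 900 s = 4.230 × 10^5 ft³.
Over A = 0.359 mi², depth = V / A = 0.507 in.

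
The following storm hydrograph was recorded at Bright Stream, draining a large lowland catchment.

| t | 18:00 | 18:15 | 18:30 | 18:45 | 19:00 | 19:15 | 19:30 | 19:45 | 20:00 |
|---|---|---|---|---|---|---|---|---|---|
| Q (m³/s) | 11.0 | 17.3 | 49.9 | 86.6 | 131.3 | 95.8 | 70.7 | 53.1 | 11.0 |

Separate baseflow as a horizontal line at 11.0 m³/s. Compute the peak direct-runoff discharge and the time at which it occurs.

Subtracting baseflow gives direct-runoff ordinates: 0.0, 6.3, 38.9, 75.6, 120.3, 84.8, 59.7, 42.1, 0.0 m³/s.
The maximum is 120.3 m³/s, occurring at the reading for t = 19:00.

Q_p = 120.3 m³/s at t = 19:00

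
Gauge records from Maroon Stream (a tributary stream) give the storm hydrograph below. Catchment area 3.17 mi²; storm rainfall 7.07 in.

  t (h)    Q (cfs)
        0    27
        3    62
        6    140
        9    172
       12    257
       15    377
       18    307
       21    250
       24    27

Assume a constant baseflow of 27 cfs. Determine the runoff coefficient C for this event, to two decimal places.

C ≈ 0.29

ΣQ_DR = 1376 cfs; V = ΣQ_DR·Δt = 1.486 × 10^7 ft³.
Runoff depth d = V / A = 2.018 in.
C = d / P = 2.018 / 7.07 = 0.29.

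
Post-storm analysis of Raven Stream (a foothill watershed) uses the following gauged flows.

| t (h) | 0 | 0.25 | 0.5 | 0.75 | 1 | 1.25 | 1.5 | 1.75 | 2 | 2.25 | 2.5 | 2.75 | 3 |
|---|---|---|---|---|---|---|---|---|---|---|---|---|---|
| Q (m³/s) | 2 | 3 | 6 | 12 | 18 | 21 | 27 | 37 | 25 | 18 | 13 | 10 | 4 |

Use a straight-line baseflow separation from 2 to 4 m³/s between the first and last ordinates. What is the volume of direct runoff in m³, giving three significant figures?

Direct-runoff ordinates (Q − Q_b): 0.00, 0.83, 3.67, 9.50, 15.33, 18.17, 24.00, 33.83, 21.67, 14.50, 9.33, 6.17, 0.00 m³/s.
ΣQ_DR = 157.0 m³/s.
With Δt = 0.25 h = 900 s, V = ΣQ_DR · Δt = 157.0 × 900 = 1.41 × 10^5 m³.

V ≈ 1.41 × 10^5 m³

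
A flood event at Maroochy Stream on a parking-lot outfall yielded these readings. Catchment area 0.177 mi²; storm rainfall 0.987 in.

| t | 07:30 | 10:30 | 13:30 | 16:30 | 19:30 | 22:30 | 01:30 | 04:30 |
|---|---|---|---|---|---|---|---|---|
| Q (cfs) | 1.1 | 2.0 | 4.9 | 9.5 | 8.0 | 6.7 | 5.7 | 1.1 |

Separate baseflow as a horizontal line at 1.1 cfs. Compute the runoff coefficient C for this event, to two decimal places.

ΣQ_DR = 30.20 cfs; V = ΣQ_DR·Δt = 3.262 × 10^5 ft³.
Runoff depth d = V / A = 0.7932 in.
C = d / P = 0.7932 / 0.987 = 0.80.

C ≈ 0.80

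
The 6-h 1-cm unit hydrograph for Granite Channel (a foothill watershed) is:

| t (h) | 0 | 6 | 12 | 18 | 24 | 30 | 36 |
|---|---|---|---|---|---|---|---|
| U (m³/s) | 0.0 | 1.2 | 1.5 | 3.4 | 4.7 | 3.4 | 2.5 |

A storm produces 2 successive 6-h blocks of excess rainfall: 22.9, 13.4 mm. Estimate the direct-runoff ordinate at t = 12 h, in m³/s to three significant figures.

By discrete convolution, Q_j = Σ (P_i / 10 mm) · U_{j−i}.
At t = 12 h (j=2): Q = (22.9/10)·1.5 + (13.4/10)·1.2 = 5.04 m³/s.

Q ≈ 5.04 m³/s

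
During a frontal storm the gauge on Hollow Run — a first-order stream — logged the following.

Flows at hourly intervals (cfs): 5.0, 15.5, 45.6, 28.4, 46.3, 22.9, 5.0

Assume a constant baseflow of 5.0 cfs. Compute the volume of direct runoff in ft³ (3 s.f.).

V ≈ 4.81 × 10^5 ft³

Direct-runoff ordinates (Q − Q_b): 0.0, 10.5, 40.6, 23.4, 41.3, 17.9, 0.0 cfs.
ΣQ_DR = 133.7 cfs.
With Δt = 1 h = 3600 s, V = ΣQ_DR · Δt = 133.7 × 3600 = 4.81 × 10^5 ft³.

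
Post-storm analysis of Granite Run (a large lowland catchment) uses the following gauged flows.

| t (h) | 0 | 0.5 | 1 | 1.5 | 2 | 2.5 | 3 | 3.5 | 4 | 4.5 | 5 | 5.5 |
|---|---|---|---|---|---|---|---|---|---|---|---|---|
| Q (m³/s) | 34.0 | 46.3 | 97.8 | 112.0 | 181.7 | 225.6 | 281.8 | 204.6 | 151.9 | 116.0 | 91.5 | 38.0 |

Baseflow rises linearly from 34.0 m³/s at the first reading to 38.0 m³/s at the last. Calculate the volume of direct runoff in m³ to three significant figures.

Direct-runoff ordinates (Q − Q_b): 0.00, 11.94, 63.07, 76.91, 146.25, 189.78, 245.62, 168.05, 114.99, 78.73, 53.86, 0.00 m³/s.
ΣQ_DR = 1149 m³/s.
With Δt = 0.5 h = 1800 s, V = ΣQ_DR · Δt = 1149 × 1800 = 2.07 × 10^6 m³.

V ≈ 2.07 × 10^6 m³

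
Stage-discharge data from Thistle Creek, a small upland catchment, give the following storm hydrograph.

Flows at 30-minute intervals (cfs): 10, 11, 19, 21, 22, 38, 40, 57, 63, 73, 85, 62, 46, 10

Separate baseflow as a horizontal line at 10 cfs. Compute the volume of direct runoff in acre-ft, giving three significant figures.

Direct-runoff ordinates (Q − Q_b): 0.0, 1.0, 9.0, 11.0, 12.0, 28.0, 30.0, 47.0, 53.0, 63.0, 75.0, 52.0, 36.0, 0.0 cfs.
ΣQ_DR = 417.0 cfs.
With Δt = 0.5 h = 1800 s, V = ΣQ_DR · Δt = 417.0 × 1800 = 7.51 × 10^5 ft³ = 17.2 acre-ft.

V ≈ 17.2 acre-ft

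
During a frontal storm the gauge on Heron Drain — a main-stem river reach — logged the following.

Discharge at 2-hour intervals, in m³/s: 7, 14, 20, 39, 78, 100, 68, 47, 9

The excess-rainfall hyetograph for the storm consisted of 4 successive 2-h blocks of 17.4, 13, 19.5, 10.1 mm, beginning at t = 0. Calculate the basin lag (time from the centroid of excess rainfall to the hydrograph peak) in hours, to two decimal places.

t_L ≈ 6.26 h

Centroid of excess rainfall: t_c = Σ P_i·t̄_i / ΣP_i = 3.7433 h (block centres at 1, 3, 5, 7 h).
Hydrograph peak occurs at t = 10 h, so basin lag t_L = 10 − 3.7433 = 6.26 h.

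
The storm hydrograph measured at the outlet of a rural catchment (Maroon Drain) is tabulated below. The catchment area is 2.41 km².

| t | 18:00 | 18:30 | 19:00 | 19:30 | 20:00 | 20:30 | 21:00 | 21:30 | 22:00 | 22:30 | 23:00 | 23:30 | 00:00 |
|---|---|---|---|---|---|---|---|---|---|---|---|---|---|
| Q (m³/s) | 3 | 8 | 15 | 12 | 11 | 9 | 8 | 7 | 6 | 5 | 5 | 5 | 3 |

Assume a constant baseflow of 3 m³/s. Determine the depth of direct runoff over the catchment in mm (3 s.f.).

Direct runoff: 0.0, 5.0, 12.0, 9.0, 8.0, 6.0, 5.0, 4.0, 3.0, 2.0, 2.0, 2.0, 0.0 m³/s; ΣQ_DR = 58.00 m³/s.
V = ΣQ_DR · Δt = 58.00 × 1800 s = 1.044 × 10^5 m³.
Over A = 2.41 km², depth = V / A = 43.3 mm.

d ≈ 43.3 mm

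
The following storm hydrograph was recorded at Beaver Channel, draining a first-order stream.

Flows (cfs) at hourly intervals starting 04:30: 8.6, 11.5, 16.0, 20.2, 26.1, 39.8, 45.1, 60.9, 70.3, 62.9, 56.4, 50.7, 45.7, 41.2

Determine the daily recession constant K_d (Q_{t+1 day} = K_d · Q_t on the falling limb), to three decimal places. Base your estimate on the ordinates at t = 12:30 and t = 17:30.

Between t = 12:30 and t = 17:30 the flow falls from 70.3 to 41.2 cfs over 5×1 h = 5 h.
Per-interval ratio K = (41.2/70.3)^(1/5) = 0.8986; K_d = K^(24/1) = 0.077.

K_d ≈ 0.077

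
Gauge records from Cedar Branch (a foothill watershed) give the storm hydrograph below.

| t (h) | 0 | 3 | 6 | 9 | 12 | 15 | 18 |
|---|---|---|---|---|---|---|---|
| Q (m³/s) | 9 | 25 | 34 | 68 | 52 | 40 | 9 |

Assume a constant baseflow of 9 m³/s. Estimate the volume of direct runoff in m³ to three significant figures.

V ≈ 1.88 × 10^6 m³

Direct-runoff ordinates (Q − Q_b): 0.0, 16.0, 25.0, 59.0, 43.0, 31.0, 0.0 m³/s.
ΣQ_DR = 174.0 m³/s.
With Δt = 3 h = 10800 s, V = ΣQ_DR · Δt = 174.0 × 10800 = 1.88 × 10^6 m³.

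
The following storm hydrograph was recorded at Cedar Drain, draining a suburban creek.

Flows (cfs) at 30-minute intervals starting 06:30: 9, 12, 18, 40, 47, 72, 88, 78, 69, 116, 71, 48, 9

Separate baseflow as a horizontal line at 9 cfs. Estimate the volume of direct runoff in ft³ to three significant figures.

Direct-runoff ordinates (Q − Q_b): 0.0, 3.0, 9.0, 31.0, 38.0, 63.0, 79.0, 69.0, 60.0, 107.0, 62.0, 39.0, 0.0 cfs.
ΣQ_DR = 560.0 cfs.
With Δt = 0.5 h = 1800 s, V = ΣQ_DR · Δt = 560.0 × 1800 = 1.01 × 10^6 ft³.

V ≈ 1.01 × 10^6 ft³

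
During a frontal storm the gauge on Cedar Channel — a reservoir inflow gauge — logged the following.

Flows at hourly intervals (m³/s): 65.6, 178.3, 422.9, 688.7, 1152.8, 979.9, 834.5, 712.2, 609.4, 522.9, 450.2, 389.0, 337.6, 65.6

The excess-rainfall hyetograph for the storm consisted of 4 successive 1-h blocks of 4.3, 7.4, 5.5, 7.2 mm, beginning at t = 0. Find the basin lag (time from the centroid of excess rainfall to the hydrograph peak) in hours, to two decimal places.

Centroid of excess rainfall: t_c = Σ P_i·t̄_i / ΣP_i = 2.1393 h (block centres at 0.5, 1.5, 2.5, 3.5 h).
Hydrograph peak occurs at t = 4 h, so basin lag t_L = 4 − 2.1393 = 1.86 h.

t_L ≈ 1.86 h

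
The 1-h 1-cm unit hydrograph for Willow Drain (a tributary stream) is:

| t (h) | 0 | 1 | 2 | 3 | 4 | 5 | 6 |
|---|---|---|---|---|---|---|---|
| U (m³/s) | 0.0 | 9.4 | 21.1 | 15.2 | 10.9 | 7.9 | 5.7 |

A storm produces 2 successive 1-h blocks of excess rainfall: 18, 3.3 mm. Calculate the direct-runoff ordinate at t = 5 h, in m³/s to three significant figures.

Q ≈ 17.8 m³/s

By discrete convolution, Q_j = Σ (P_i / 10 mm) · U_{j−i}.
At t = 5 h (j=5): Q = (18/10)·7.9 + (3.3/10)·10.9 = 17.8 m³/s.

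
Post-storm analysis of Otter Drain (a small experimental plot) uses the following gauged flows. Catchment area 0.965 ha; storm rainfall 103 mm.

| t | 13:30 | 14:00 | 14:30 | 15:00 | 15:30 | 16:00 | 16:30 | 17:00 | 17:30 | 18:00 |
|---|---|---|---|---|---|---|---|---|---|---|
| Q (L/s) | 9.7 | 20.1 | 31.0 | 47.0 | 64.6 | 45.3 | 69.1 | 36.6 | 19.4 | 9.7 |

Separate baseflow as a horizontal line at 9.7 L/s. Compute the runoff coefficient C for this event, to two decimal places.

ΣQ_DR = 255.5 L/s; V = ΣQ_DR·Δt = 4.599 × 10^5 L.
Runoff depth d = V / A = 47.66 mm.
C = d / P = 47.66 / 103 = 0.46.

C ≈ 0.46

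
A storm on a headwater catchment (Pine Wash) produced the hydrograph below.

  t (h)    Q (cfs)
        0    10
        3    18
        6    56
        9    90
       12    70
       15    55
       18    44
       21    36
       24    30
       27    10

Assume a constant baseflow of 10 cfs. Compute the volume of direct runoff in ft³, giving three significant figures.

V ≈ 3.45 × 10^6 ft³

Direct-runoff ordinates (Q − Q_b): 0.0, 8.0, 46.0, 80.0, 60.0, 45.0, 34.0, 26.0, 20.0, 0.0 cfs.
ΣQ_DR = 319.0 cfs.
With Δt = 3 h = 10800 s, V = ΣQ_DR · Δt = 319.0 × 10800 = 3.45 × 10^6 ft³.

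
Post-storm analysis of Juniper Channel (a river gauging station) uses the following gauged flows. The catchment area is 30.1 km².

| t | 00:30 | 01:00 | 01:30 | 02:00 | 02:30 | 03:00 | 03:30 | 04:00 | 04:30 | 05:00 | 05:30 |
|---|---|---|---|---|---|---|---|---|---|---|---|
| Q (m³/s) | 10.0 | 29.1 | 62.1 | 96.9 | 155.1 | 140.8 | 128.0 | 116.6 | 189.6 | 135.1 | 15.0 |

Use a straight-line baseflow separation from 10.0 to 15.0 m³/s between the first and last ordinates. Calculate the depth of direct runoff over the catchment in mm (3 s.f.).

Direct runoff: 0.00, 18.60, 51.10, 85.40, 143.10, 128.30, 115.00, 103.10, 175.60, 120.60, 0.00 m³/s; ΣQ_DR = 940.8 m³/s.
V = ΣQ_DR · Δt = 940.8 × 1800 s = 1.693 × 10^6 m³.
Over A = 30.1 km², depth = V / A = 56.3 mm.

d ≈ 56.3 mm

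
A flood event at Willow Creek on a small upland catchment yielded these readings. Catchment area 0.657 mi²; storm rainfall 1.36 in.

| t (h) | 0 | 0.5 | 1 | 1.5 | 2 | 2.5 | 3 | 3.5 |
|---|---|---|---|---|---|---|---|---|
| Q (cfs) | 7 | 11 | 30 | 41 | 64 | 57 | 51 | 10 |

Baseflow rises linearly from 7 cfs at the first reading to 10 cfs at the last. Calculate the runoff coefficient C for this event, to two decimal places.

ΣQ_DR = 203.0 cfs; V = ΣQ_DR·Δt = 3.654 × 10^5 ft³.
Runoff depth d = V / A = 0.2394 in.
C = d / P = 0.2394 / 1.36 = 0.18.

C ≈ 0.18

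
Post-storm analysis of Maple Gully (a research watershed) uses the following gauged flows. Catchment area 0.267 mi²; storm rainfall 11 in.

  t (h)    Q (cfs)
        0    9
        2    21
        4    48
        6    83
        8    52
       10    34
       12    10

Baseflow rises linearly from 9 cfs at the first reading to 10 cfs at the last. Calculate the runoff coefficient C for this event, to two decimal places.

ΣQ_DR = 190.5 cfs; V = ΣQ_DR·Δt = 1.372 × 10^6 ft³.
Runoff depth d = V / A = 2.211 in.
C = d / P = 2.211 / 11 = 0.20.

C ≈ 0.20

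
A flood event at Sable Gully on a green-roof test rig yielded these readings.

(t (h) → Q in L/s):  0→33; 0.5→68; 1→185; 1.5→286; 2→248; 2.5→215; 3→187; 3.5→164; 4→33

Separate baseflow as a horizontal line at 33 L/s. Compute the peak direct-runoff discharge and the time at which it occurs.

Subtracting baseflow gives direct-runoff ordinates: 0.0, 35.0, 152.0, 253.0, 215.0, 182.0, 154.0, 131.0, 0.0 L/s.
The maximum is 253.0 L/s, occurring at the reading for t = 1.5 h.

Q_p = 253.0 L/s at t = 1.5 h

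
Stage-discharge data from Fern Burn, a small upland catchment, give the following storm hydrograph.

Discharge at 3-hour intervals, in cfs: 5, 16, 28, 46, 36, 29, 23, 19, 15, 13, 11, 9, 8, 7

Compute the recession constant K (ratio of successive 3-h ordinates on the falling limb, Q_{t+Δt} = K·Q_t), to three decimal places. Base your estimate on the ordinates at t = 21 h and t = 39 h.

K ≈ 0.847

Using the recession-limb readings at t = 21 h and t = 39 h: Q falls from 19 to 7 cfs over 6 intervals.
K = (Q₂/Q₁)^(1/6) = (7/19)^(1/6) = 0.847.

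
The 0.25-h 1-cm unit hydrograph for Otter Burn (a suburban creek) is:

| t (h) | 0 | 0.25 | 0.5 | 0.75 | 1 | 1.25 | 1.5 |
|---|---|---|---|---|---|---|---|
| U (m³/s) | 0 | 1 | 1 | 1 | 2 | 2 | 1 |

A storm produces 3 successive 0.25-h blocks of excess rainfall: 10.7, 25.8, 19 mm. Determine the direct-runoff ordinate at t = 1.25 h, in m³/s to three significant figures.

Q ≈ 9.20 m³/s

By discrete convolution, Q_j = Σ (P_i / 10 mm) · U_{j−i}.
At t = 1.25 h (j=5): Q = (10.7/10)·2 + (25.8/10)·2 + (19/10)·1 = 9.20 m³/s.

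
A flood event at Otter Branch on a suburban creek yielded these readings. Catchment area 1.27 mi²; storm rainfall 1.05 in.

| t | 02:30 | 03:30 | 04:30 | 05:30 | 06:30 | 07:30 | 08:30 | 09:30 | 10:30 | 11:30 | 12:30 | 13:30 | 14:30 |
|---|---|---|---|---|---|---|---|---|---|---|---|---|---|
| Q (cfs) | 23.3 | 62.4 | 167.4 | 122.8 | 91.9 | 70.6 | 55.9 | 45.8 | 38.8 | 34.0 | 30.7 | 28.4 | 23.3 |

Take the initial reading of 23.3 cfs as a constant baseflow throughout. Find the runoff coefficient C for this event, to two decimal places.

ΣQ_DR = 492.4 cfs; V = ΣQ_DR·Δt = 1.773 × 10^6 ft³.
Runoff depth d = V / A = 0.6008 in.
C = d / P = 0.6008 / 1.05 = 0.57.

C ≈ 0.57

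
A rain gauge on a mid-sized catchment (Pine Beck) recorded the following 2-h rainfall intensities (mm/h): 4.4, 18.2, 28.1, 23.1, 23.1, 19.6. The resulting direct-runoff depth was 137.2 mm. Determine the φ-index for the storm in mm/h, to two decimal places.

Only the 5 blocks with intensity above φ contribute runoff: 18.2, 28.1, 23.1, 23.1, 19.6 mm/h.
Σ(I−φ)·Δt = d  ⇒  (18.2+28.1+23.1+23.1+19.6 − 5φ)·2 = 137.2
φ = (112.1 − 137.2/2) / 5 = 8.70 mm/h.

φ ≈ 8.70 mm/h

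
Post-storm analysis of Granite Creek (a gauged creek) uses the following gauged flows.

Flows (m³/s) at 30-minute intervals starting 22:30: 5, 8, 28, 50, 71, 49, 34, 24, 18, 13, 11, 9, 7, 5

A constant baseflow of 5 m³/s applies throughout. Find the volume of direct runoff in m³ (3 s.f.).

V ≈ 4.72 × 10^5 m³

Direct-runoff ordinates (Q − Q_b): 0.0, 3.0, 23.0, 45.0, 66.0, 44.0, 29.0, 19.0, 13.0, 8.0, 6.0, 4.0, 2.0, 0.0 m³/s.
ΣQ_DR = 262.0 m³/s.
With Δt = 0.5 h = 1800 s, V = ΣQ_DR · Δt = 262.0 × 1800 = 4.72 × 10^5 m³.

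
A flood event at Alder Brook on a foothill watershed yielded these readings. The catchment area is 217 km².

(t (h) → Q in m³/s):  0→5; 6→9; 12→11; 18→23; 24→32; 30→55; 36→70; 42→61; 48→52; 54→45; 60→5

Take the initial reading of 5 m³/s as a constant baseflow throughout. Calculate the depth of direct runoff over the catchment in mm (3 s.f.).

d ≈ 31.2 mm

Direct runoff: 0.0, 4.0, 6.0, 18.0, 27.0, 50.0, 65.0, 56.0, 47.0, 40.0, 0.0 m³/s; ΣQ_DR = 313.0 m³/s.
V = ΣQ_DR · Δt = 313.0 × 21600 s = 6.761 × 10^6 m³.
Over A = 217 km², depth = V / A = 31.2 mm.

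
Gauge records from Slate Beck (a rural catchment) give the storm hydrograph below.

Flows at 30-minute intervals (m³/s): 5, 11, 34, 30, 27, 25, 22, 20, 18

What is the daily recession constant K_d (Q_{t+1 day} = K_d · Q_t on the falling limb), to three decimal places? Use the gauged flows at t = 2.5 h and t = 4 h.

Between t = 2.5 h and t = 4 h the flow falls from 25 to 18 m³/s over 3×0.5 h = 1.5 h.
Per-interval ratio K = (18/25)^(1/3) = 0.8963; K_d = K^(24/0.5) = 0.005.

K_d ≈ 0.005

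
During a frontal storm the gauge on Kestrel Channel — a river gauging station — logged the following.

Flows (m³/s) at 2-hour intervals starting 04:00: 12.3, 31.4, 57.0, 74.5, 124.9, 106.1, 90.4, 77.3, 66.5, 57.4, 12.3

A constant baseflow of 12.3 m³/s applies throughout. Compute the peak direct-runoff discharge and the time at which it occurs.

Subtracting baseflow gives direct-runoff ordinates: 0.0, 19.1, 44.7, 62.2, 112.6, 93.8, 78.1, 65.0, 54.2, 45.1, 0.0 m³/s.
The maximum is 112.6 m³/s, occurring at the reading for t = 12:00.

Q_p = 112.6 m³/s at t = 12:00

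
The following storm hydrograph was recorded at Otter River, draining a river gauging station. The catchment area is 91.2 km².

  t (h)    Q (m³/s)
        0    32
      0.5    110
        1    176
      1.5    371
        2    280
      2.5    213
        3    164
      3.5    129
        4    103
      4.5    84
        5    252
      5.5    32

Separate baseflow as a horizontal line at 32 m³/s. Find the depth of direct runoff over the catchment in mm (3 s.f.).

Direct runoff: 0.0, 78.0, 144.0, 339.0, 248.0, 181.0, 132.0, 97.0, 71.0, 52.0, 220.0, 0.0 m³/s; ΣQ_DR = 1562 m³/s.
V = ΣQ_DR · Δt = 1562 × 1800 s = 2.812 × 10^6 m³.
Over A = 91.2 km², depth = V / A = 30.8 mm.

d ≈ 30.8 mm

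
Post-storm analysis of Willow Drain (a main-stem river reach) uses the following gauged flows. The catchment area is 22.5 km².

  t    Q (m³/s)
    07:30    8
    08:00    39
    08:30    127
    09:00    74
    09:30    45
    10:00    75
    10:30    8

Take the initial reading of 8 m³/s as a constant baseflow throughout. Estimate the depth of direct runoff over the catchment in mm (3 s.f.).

Direct runoff: 0.0, 31.0, 119.0, 66.0, 37.0, 67.0, 0.0 m³/s; ΣQ_DR = 320.0 m³/s.
V = ΣQ_DR · Δt = 320.0 × 1800 s = 5.760 × 10^5 m³.
Over A = 22.5 km², depth = V / A = 25.6 mm.

d ≈ 25.6 mm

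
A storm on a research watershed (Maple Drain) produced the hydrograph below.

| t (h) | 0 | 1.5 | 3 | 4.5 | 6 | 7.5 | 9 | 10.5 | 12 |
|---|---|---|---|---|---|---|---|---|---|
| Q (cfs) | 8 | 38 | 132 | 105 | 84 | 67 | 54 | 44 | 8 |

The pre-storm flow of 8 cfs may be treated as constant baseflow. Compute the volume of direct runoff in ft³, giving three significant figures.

V ≈ 2.53 × 10^6 ft³

Direct-runoff ordinates (Q − Q_b): 0.0, 30.0, 124.0, 97.0, 76.0, 59.0, 46.0, 36.0, 0.0 cfs.
ΣQ_DR = 468.0 cfs.
With Δt = 1.5 h = 5400 s, V = ΣQ_DR · Δt = 468.0 × 5400 = 2.53 × 10^6 ft³.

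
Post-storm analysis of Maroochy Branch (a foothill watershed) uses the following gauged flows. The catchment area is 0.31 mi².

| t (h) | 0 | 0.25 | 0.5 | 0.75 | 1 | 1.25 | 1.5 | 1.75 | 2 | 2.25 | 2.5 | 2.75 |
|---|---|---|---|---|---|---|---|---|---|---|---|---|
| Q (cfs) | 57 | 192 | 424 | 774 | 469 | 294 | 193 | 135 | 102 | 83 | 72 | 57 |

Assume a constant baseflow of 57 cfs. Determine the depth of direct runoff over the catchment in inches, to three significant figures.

Direct runoff: 0.0, 135.0, 367.0, 717.0, 412.0, 237.0, 136.0, 78.0, 45.0, 26.0, 15.0, 0.0 cfs; ΣQ_DR = 2168 cfs.
V = ΣQ_DR · Δt = 2168 × 900 s = 1.951 × 10^6 ft³.
Over A = 0.31 mi², depth = V / A = 2.71 in.

d ≈ 2.71 in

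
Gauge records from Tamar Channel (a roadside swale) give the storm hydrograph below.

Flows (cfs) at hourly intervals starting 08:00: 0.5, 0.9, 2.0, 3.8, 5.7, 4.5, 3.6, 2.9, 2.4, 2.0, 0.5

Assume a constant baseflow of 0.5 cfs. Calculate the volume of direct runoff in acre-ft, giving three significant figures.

V ≈ 1.93 acre-ft

Direct-runoff ordinates (Q − Q_b): 0.0, 0.4, 1.5, 3.3, 5.2, 4.0, 3.1, 2.4, 1.9, 1.5, 0.0 cfs.
ΣQ_DR = 23.30 cfs.
With Δt = 1 h = 3600 s, V = ΣQ_DR · Δt = 23.30 × 3600 = 83900 ft³ = 1.93 acre-ft.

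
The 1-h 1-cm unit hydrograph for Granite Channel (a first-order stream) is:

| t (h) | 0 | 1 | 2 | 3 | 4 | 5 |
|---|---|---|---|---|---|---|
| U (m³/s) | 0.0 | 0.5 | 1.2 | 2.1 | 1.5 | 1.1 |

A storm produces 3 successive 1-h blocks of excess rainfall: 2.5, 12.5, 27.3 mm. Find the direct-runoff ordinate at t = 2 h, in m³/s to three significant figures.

Q ≈ 0.925 m³/s

By discrete convolution, Q_j = Σ (P_i / 10 mm) · U_{j−i}.
At t = 2 h (j=2): Q = (2.5/10)·1.2 + (12.5/10)·0.5 + (27.3/10)·0.0 = 0.925 m³/s.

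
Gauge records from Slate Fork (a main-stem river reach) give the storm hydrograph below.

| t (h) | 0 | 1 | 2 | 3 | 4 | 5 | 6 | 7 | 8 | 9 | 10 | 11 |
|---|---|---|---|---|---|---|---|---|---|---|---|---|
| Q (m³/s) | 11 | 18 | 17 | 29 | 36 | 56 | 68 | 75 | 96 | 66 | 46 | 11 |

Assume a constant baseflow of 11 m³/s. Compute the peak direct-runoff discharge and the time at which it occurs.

Q_p = 85.0 m³/s at t = 8 h

Subtracting baseflow gives direct-runoff ordinates: 0.0, 7.0, 6.0, 18.0, 25.0, 45.0, 57.0, 64.0, 85.0, 55.0, 35.0, 0.0 m³/s.
The maximum is 85.0 m³/s, occurring at the reading for t = 8 h.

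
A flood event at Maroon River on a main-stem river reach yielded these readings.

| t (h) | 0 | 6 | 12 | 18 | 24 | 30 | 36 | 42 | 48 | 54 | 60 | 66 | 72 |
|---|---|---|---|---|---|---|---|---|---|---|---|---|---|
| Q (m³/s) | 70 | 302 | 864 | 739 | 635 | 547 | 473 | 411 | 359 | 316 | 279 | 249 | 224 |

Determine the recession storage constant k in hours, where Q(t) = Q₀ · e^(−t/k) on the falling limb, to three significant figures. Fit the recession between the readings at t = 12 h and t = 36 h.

k ≈ 39.8 h

On the falling limb, Q drops from 864 to 473 m³/s between t = 12 h and t = 36 h (Δt = 24 h).
k = −Δt / ln(Q₂/Q₁) = −24 / ln(473/864) = 39.8 h.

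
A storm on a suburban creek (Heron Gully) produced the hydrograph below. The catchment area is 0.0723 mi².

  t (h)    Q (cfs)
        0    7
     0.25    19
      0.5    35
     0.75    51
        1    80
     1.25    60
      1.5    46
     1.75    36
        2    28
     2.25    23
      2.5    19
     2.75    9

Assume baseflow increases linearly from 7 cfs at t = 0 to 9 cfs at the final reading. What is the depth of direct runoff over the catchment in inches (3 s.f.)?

d ≈ 1.70 in

Direct runoff: 0.00, 11.82, 27.64, 43.45, 72.27, 52.09, 37.91, 27.73, 19.55, 14.36, 10.18, 0.00 cfs; ΣQ_DR = 317.0 cfs.
V = ΣQ_DR · Δt = 317.0 × 900 s = 2.853 × 10^5 ft³.
Over A = 0.0723 mi², depth = V / A = 1.70 in.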